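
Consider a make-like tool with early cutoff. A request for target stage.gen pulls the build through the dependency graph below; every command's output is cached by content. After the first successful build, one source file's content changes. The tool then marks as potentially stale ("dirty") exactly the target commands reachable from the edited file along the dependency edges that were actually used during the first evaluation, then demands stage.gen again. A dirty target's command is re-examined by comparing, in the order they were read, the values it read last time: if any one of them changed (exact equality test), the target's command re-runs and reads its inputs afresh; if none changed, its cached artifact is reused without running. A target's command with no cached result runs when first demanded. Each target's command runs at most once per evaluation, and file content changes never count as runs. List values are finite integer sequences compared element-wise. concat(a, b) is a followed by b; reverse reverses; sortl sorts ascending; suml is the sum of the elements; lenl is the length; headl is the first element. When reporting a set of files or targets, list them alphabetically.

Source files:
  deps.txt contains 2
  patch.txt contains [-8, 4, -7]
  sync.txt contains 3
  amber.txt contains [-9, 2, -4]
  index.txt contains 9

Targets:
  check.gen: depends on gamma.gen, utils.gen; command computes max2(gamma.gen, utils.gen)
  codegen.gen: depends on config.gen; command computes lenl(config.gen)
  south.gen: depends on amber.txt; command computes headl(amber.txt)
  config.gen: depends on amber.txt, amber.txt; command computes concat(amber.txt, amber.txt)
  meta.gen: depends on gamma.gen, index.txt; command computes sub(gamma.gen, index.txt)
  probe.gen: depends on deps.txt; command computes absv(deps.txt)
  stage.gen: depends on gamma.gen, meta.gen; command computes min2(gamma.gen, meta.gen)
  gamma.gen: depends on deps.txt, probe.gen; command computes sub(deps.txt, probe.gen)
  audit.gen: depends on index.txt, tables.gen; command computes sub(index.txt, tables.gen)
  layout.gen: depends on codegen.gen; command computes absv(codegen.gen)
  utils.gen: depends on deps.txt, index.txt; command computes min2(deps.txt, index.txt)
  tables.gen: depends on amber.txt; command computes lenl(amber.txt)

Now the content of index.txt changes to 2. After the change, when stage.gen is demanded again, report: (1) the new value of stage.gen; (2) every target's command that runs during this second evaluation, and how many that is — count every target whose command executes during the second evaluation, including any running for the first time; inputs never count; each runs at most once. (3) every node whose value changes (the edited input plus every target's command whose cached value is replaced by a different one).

First demand of the output computes:
  probe.gen = absv(2) = 2
  gamma.gen = sub(2, 2) = 0
  meta.gen = sub(0, 9) = -9
  stage.gen = min2(0, -9) = -9

After the edit, cleaning proceeds:
  meta.gen: a read changed (index.txt 9->2) — executes, giving -2.
  stage.gen: a read changed (meta.gen -9->-2) — executes, giving -2.

Demanding stage.gen again yields -2.
2 target commands run: meta.gen, stage.gen.
The nodes whose values change: index.txt, meta.gen, stage.gen.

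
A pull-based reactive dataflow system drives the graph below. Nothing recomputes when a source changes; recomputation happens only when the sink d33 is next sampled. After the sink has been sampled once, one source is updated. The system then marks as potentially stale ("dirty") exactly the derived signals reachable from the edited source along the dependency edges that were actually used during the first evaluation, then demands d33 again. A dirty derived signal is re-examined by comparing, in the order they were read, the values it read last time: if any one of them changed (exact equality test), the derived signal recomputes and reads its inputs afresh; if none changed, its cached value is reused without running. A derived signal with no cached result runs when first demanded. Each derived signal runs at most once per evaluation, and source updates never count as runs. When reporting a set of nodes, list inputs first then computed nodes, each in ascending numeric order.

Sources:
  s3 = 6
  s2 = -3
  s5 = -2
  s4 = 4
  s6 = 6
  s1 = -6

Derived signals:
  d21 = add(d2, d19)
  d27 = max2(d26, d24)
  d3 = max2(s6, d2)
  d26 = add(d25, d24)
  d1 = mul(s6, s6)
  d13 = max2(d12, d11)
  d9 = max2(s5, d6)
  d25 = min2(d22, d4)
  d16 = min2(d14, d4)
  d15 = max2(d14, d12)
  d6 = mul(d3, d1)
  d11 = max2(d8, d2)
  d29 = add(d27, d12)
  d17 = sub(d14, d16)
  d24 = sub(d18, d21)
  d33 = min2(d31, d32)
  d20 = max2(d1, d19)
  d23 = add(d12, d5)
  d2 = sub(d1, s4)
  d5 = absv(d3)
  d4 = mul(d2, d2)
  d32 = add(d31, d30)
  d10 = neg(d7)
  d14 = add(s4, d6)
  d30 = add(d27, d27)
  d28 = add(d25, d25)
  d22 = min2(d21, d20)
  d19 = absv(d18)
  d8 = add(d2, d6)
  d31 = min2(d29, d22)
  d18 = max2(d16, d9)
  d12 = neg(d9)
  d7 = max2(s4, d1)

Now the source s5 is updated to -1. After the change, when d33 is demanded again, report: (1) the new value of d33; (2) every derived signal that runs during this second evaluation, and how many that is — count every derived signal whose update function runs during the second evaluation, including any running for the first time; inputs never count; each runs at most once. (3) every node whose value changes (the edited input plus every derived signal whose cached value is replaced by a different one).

First evaluation (everything demanded from the output):
  d1 = mul(6, 6) = 36
  d2 = sub(36, 4) = 32
  d3 = max2(6, 32) = 32
  d4 = mul(32, 32) = 1024
  d6 = mul(32, 36) = 1152
  d9 = max2(-2, 1152) = 1152
  d12 = neg(1152) = -1152
  d14 = add(4, 1152) = 1156
  d16 = min2(1156, 1024) = 1024
  d18 = max2(1024, 1152) = 1152
  d19 = absv(1152) = 1152
  d20 = max2(36, 1152) = 1152
  d21 = add(32, 1152) = 1184
  d22 = min2(1184, 1152) = 1152
  d24 = sub(1152, 1184) = -32
  d25 = min2(1152, 1024) = 1024
  d26 = add(1024, -32) = 992
  d27 = max2(992, -32) = 992
  d29 = add(992, -1152) = -160
  d30 = add(992, 992) = 1984
  d31 = min2(-160, 1152) = -160
  d32 = add(-160, 1984) = 1824
  d33 = min2(-160, 1824) = -160

Propagation after the edit:
  d9: runs — s5 -2->-1; result 1152 (same value as before).
  d12: checked — values it read are unchanged (d9 unchanged); reused cached -1152 without running.
  d18: checked — values it read are unchanged (d16 unchanged, d9 unchanged); reused cached 1152 without running.
  d19: checked — values it read are unchanged (d18 unchanged); reused cached 1152 without running.
  d20: checked — values it read are unchanged (d1 unchanged, d19 unchanged); reused cached 1152 without running.
  d21: checked — values it read are unchanged (d2 unchanged, d19 unchanged); reused cached 1184 without running.
  d22: checked — values it read are unchanged (d21 unchanged, d20 unchanged); reused cached 1152 without running.
  d24: checked — values it read are unchanged (d18 unchanged, d21 unchanged); reused cached -32 without running.
  d25: checked — values it read are unchanged (d22 unchanged, d4 unchanged); reused cached 1024 without running.
  d26: checked — values it read are unchanged (d25 unchanged, d24 unchanged); reused cached 992 without running.
  d27: checked — values it read are unchanged (d26 unchanged, d24 unchanged); reused cached 992 without running.
  d29: checked — values it read are unchanged (d27 unchanged, d12 unchanged); reused cached -160 without running.
  d30: checked — values it read are unchanged (d27 unchanged, d27 unchanged); reused cached 1984 without running.
  d31: checked — values it read are unchanged (d29 unchanged, d22 unchanged); reused cached -160 without running.
  d32: checked — values it read are unchanged (d31 unchanged, d30 unchanged); reused cached 1824 without running.
  d33: checked — values it read are unchanged (d31 unchanged, d32 unchanged); reused cached -160 without running.

Key observation: the change is absorbed at d9 — it re-runs but produces the same value, and the output's value is unchanged.

New value of d33: -160.
Derived signals that run: d9 — 1 in total.
Values that change: s5.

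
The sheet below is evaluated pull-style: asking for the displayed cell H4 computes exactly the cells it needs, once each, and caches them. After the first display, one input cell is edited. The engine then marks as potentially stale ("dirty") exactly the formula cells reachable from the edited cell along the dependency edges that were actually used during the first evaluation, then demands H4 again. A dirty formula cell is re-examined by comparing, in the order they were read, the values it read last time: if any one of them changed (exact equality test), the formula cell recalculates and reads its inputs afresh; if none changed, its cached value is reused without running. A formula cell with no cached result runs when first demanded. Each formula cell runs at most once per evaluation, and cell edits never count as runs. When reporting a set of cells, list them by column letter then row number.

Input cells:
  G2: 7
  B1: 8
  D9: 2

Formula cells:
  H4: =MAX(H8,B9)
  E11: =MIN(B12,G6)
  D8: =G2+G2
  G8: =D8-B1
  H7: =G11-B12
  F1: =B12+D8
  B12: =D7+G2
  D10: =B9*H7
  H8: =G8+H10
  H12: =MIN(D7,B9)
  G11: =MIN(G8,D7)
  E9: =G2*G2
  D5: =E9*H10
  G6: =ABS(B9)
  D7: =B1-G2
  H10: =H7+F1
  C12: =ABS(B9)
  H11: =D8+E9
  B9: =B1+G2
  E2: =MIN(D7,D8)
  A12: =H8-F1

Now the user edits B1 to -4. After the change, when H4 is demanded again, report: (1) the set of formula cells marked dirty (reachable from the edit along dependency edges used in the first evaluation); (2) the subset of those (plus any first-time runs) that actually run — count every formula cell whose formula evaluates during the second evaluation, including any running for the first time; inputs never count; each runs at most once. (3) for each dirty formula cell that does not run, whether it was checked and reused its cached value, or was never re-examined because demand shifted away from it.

The edit dirties: B9, B12, D7, F1, G8, G11, H4, H7, H8, H10.
10 formula cells run: B9, B12, D7, F1, G8, G11, H4, H7, H8, H10.
No dirty formula cell escaped a run.

First demand of the output computes:
  B9 = 8 + 7 = 15
  D7 = 8 - 7 = 1
  B12 = 1 + 7 = 8
  D8 = 7 + 7 = 14
  F1 = 8 + 14 = 22
  G8 = 14 - 8 = 6
  G11 = MIN(6, 1) = 1
  H7 = 1 - 8 = -7
  H10 = -7 + 22 = 15
  H8 = 6 + 15 = 21
  H4 = MAX(21, 15) = 21

After the edit, cleaning proceeds:
  B9: a read changed (B1 8->-4) — executes, giving 3.
  D7: a read changed (B1 8->-4) — executes, giving -11.
  B12: a read changed (D7 1->-11) — executes, giving -4.
  F1: a read changed (B12 8->-4) — executes, giving 10.
  G8: a read changed (B1 8->-4) — executes, giving 18.
  G11: a read changed (G8 6->18; D7 1->-11) — executes, giving -11.
  H7: a read changed (G11 1->-11; B12 8->-4) — executes, giving -7 — identical to its old value.
  H10: a read changed (F1 22->10) — executes, giving 3.
  H8: a read changed (G8 6->18; H10 15->3) — executes, giving 21 — identical to its old value.
  H4: a read changed (B9 15->3) — executes, giving 21 — identical to its old value.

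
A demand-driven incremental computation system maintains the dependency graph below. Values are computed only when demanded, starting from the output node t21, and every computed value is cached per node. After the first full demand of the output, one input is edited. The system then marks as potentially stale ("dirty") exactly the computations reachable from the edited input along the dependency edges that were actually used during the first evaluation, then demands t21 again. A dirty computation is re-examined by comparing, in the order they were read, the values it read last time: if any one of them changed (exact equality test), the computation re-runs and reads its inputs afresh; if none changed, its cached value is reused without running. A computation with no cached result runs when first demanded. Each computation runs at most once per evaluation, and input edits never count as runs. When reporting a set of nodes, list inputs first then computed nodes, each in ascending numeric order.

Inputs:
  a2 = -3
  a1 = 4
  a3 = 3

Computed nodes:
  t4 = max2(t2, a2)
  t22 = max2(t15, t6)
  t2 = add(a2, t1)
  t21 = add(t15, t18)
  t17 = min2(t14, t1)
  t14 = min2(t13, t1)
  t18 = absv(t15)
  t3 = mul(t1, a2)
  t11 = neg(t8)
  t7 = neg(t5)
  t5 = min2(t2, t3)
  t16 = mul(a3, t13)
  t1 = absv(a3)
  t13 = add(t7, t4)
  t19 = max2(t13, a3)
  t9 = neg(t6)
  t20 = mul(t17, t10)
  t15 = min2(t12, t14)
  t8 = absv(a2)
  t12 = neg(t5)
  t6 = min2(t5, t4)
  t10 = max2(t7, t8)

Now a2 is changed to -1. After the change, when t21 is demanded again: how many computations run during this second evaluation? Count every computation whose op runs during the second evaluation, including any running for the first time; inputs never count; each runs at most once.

First evaluation (everything demanded from the output):
  t1 = absv(3) = 3
  t2 = add(-3, 3) = 0
  t3 = mul(3, -3) = -9
  t4 = max2(0, -3) = 0
  t5 = min2(0, -9) = -9
  t7 = neg(-9) = 9
  t12 = neg(-9) = 9
  t13 = add(9, 0) = 9
  t14 = min2(9, 3) = 3
  t15 = min2(9, 3) = 3
  t18 = absv(3) = 3
  t21 = add(3, 3) = 6

Propagation after the edit:
  t2: runs — a2 -3->-1; result 2.
  t3: runs — a2 -3->-1; result -3.
  t4: runs — t2 0->2; a2 -3->-1; result 2.
  t5: runs — t2 0->2; t3 -9->-3; result -3.
  t7: runs — t5 -9->-3; result 3.
  t12: runs — t5 -9->-3; result 3.
  t13: runs — t7 9->3; t4 0->2; result 5.
  t14: runs — t13 9->5; result 3 (same value as before).
  t15: runs — t12 9->3; result 3 (same value as before).
  t18: checked — values it read are unchanged (t15 unchanged); reused cached 3 without running.
  t21: checked — values it read are unchanged (t15 unchanged, t18 unchanged); reused cached 6 without running.

Key observation: the cutoff stops propagation at t18 — its inputs' values are unchanged, so it reuses its cache.

Computations that run: t2, t3, t4, t5, t7, t12, t13, t14, t15 — 9 in total.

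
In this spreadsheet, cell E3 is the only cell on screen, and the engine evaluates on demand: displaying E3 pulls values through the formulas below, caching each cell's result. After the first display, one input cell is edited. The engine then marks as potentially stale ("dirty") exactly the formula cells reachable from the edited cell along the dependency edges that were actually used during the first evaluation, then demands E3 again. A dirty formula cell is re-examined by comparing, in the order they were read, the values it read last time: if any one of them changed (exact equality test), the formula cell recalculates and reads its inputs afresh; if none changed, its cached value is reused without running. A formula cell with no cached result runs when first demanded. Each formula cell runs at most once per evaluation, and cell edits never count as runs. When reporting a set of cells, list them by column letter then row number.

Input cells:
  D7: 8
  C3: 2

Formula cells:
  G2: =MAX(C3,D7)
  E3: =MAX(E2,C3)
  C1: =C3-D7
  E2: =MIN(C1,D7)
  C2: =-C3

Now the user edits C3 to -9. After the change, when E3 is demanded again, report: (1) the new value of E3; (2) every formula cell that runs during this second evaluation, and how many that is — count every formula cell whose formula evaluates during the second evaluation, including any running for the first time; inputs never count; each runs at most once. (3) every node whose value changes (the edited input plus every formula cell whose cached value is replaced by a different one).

E3 now evaluates to -9.
Run set: C1, E2, E3 (3 run).
Changed values: C1, C3, E2, E3.

Initial pass — values computed on the first demand:
  C1 = 2 - 8 = -6
  E2 = MIN(-6, 8) = -6
  E3 = MAX(-6, 2) = 2

Second demand — change propagation:
  C1: re-runs because C3 2->-9; new result -17.
  E2: re-runs because C1 -6->-17; new result -17.
  E3: re-runs because E2 -6->-17; C3 2->-9; new result -9.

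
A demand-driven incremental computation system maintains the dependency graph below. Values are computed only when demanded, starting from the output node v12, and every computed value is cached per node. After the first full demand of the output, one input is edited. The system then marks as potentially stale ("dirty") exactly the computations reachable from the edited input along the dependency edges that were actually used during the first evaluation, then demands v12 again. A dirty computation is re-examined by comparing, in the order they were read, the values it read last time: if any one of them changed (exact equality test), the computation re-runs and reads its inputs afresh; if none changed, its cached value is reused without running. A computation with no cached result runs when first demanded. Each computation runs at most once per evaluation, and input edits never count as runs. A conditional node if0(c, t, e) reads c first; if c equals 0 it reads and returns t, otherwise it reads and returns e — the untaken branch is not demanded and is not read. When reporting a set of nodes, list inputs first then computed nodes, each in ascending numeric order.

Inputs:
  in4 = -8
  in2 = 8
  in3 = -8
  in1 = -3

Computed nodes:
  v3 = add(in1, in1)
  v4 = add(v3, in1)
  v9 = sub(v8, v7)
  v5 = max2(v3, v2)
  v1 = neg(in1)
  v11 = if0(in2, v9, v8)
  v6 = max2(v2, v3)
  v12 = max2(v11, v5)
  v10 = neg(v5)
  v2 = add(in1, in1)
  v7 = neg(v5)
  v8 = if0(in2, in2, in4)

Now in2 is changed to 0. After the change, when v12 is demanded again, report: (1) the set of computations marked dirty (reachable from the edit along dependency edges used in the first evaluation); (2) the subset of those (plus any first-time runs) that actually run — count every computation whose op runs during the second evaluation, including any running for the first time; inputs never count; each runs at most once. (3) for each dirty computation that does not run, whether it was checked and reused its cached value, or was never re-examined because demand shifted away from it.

Marked dirty: v8, v11, v12.
Computations that run: v7, v8, v9, v11, v12 — 5 in total.
Every dirty computation ran.
Key observation: a condition flipped, so demand reaches new nodes — v7, v9 run for the first time.

First evaluation (everything demanded from the output):
  v2 = add(-3, -3) = -6
  v3 = add(-3, -3) = -6
  v5 = max2(-6, -6) = -6
  v8 = if0(in2=8 -> else branch in4) = -8
  v11 = if0(in2=8 -> else branch v8) = -8
  v12 = max2(-8, -6) = -6

Propagation after the edit:
  v7: demanded for the first time — runs, produces 6.
  v8: runs — in2 8->0; result 0.
  v9: demanded for the first time — runs, produces -6.
  v11: runs — in2 8->0; v8 -8->0; result -6.
  v12: runs — v11 -8->-6; result -6 (same value as before).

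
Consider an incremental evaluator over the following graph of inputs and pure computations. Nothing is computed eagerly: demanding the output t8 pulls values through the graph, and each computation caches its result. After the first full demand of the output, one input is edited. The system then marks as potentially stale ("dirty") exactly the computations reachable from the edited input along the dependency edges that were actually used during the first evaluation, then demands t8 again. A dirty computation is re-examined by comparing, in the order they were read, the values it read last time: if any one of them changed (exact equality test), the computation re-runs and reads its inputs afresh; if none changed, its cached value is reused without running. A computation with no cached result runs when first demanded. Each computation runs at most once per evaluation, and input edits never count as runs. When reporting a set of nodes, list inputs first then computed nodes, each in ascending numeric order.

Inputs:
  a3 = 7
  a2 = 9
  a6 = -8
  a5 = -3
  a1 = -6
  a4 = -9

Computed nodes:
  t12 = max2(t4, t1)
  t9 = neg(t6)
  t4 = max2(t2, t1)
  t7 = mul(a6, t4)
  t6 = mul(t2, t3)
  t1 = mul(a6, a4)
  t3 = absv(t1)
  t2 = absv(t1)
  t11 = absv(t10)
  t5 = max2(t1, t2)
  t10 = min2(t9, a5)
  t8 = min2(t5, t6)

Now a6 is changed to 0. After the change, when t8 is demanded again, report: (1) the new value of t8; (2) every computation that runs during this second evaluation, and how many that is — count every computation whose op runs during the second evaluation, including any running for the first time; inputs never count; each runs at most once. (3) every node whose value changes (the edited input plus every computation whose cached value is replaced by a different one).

Initial pass — values computed on the first demand:
  t1 = mul(-8, -9) = 72
  t2 = absv(72) = 72
  t3 = absv(72) = 72
  t5 = max2(72, 72) = 72
  t6 = mul(72, 72) = 5184
  t8 = min2(72, 5184) = 72

Second demand — change propagation:
  t1: re-runs because a6 -8->0; new result 0.
  t2: re-runs because t1 72->0; new result 0.
  t3: re-runs because t1 72->0; new result 0.
  t5: re-runs because t1 72->0; t2 72->0; new result 0.
  t6: re-runs because t2 72->0; t3 72->0; new result 0.
  t8: re-runs because t5 72->0; t6 5184->0; new result 0.

t8 now evaluates to 0.
Run set: t1, t2, t3, t5, t6, t8 (6 run).
Changed values: a6, t1, t2, t3, t5, t6, t8.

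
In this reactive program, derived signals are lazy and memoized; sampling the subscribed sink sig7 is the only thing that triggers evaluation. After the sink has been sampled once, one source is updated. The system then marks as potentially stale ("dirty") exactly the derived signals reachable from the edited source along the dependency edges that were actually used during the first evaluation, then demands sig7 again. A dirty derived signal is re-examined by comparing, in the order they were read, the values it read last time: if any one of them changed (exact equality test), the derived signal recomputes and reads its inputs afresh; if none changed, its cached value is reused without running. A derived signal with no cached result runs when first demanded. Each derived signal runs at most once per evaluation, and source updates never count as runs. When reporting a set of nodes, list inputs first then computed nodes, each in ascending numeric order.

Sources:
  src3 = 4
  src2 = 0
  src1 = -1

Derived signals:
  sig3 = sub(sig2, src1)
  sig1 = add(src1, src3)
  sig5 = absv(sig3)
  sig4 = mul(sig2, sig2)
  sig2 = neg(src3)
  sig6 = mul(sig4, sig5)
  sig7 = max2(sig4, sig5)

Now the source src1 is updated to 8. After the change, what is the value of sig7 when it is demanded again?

Demanding sig7 again yields 16.

First demand of the output computes:
  sig2 = neg(4) = -4
  sig3 = sub(-4, -1) = -3
  sig4 = mul(-4, -4) = 16
  sig5 = absv(-3) = 3
  sig7 = max2(16, 3) = 16

After the edit, cleaning proceeds:
  sig3: a read changed (src1 -1->8) — executes, giving -12.
  sig5: a read changed (sig3 -3->-12) — executes, giving 12.
  sig7: a read changed (sig5 3->12) — executes, giving 16 — identical to its old value.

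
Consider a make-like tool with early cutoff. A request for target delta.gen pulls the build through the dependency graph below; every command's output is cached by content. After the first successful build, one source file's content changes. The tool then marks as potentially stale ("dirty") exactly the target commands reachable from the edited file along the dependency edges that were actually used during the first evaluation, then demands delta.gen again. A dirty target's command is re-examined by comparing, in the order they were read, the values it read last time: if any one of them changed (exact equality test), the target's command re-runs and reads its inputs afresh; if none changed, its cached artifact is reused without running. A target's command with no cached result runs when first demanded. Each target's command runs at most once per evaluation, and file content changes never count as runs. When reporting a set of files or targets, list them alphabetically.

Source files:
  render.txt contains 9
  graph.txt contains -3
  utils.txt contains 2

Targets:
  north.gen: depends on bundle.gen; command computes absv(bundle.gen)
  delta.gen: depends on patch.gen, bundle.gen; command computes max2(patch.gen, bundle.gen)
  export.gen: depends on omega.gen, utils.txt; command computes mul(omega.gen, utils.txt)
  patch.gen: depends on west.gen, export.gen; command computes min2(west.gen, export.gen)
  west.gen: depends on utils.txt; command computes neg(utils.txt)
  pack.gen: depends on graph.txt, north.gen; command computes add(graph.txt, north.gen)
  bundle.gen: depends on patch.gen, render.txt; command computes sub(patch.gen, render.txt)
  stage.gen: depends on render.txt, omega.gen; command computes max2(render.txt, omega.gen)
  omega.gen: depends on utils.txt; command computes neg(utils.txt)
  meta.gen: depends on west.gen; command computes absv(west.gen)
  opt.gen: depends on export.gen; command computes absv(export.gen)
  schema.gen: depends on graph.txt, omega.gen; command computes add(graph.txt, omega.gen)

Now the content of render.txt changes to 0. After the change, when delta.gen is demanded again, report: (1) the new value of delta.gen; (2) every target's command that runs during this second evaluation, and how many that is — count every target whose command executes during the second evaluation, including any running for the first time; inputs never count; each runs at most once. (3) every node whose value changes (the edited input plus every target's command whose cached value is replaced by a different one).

Demanding delta.gen again yields -4.
2 target commands run: bundle.gen, delta.gen.
The nodes whose values change: bundle.gen, render.txt.

First demand of the output computes:
  omega.gen = neg(2) = -2
  export.gen = mul(-2, 2) = -4
  west.gen = neg(2) = -2
  patch.gen = min2(-2, -4) = -4
  bundle.gen = sub(-4, 9) = -13
  delta.gen = max2(-4, -13) = -4

After the edit, cleaning proceeds:
  bundle.gen: a read changed (render.txt 9->0) — executes, giving -4.
  delta.gen: a read changed (bundle.gen -13->-4) — executes, giving -4 — identical to its old value.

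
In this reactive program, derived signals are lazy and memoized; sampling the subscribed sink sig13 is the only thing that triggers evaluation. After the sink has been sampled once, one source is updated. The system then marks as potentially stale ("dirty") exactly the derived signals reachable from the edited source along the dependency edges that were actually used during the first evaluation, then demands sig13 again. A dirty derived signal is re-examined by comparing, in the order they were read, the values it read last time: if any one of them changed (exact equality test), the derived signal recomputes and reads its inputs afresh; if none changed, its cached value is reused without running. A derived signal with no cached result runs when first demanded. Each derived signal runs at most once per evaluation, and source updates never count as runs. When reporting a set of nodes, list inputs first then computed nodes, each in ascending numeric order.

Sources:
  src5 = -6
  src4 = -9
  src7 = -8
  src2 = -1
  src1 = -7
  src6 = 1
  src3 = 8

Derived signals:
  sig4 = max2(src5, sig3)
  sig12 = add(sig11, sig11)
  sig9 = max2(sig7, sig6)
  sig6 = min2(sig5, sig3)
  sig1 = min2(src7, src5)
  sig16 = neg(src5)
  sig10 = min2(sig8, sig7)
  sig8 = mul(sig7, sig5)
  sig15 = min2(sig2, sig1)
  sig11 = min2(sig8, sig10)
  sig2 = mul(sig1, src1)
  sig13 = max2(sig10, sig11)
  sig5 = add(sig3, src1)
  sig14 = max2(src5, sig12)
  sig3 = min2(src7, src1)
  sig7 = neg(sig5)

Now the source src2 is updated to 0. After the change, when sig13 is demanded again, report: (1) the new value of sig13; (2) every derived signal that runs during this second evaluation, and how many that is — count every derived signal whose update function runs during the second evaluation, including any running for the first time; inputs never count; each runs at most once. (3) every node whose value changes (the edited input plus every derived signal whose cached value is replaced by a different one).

First demand of the output computes:
  sig3 = min2(-8, -7) = -8
  sig5 = add(-8, -7) = -15
  sig7 = neg(-15) = 15
  sig8 = mul(15, -15) = -225
  sig10 = min2(-225, 15) = -225
  sig11 = min2(-225, -225) = -225
  sig13 = max2(-225, -225) = -225

After the edit, cleaning proceeds:
  no node depends on src2 at all; the second demand re-runs nothing.

Note the shortcut — nothing in the graph depends on src2 at all, so no recomputation happens.

Demanding sig13 again yields -225.
0 derived signals run: none.
The nodes whose values change: src2.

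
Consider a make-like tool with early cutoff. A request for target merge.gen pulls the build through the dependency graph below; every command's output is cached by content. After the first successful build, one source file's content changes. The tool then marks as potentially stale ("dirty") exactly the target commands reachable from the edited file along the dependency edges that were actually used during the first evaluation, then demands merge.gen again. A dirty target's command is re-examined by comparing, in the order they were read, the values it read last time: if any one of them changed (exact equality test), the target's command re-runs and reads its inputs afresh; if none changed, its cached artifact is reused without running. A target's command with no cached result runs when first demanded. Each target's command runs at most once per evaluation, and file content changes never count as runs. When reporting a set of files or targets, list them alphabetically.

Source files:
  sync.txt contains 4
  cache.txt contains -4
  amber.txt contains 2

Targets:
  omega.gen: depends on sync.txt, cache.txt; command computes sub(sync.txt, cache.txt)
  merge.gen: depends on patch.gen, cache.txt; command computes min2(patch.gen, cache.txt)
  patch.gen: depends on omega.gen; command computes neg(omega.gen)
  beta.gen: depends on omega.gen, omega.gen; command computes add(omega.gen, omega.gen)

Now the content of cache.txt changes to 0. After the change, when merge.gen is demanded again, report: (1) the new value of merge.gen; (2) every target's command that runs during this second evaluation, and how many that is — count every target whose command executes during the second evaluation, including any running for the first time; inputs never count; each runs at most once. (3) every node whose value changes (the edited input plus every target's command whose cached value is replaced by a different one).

First demand of the output computes:
  omega.gen = sub(4, -4) = 8
  patch.gen = neg(8) = -8
  merge.gen = min2(-8, -4) = -8

After the edit, cleaning proceeds:
  omega.gen: a read changed (cache.txt -4->0) — executes, giving 4.
  patch.gen: a read changed (omega.gen 8->4) — executes, giving -4.
  merge.gen: a read changed (patch.gen -8->-4; cache.txt -4->0) — executes, giving -4.

Demanding merge.gen again yields -4.
3 target commands run: merge.gen, omega.gen, patch.gen.
The nodes whose values change: cache.txt, merge.gen, omega.gen, patch.gen.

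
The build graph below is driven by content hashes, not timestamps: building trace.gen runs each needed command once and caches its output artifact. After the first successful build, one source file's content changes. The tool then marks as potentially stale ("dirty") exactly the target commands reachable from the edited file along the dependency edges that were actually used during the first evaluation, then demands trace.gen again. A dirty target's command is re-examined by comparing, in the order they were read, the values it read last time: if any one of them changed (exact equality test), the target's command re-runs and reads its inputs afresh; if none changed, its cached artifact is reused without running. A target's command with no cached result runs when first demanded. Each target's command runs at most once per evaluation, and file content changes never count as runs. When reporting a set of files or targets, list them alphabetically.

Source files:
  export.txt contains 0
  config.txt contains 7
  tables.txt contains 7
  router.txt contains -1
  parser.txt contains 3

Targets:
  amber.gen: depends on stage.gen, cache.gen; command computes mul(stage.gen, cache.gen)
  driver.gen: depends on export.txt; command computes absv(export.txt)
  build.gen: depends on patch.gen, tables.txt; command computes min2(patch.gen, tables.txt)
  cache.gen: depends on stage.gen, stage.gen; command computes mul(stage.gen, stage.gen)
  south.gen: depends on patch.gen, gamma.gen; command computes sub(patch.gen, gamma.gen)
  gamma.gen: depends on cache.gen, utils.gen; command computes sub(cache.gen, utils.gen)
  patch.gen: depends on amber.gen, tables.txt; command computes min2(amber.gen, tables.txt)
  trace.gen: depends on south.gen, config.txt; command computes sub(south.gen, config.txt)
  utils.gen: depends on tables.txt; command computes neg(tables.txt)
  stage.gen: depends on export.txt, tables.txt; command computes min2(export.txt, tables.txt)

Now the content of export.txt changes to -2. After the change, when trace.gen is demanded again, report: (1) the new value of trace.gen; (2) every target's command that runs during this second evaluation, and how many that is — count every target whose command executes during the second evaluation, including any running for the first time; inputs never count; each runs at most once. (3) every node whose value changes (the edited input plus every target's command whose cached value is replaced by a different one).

trace.gen now evaluates to -26.
Run set: amber.gen, cache.gen, gamma.gen, patch.gen, south.gen, stage.gen, trace.gen (7 run).
Changed values: amber.gen, cache.gen, export.txt, gamma.gen, patch.gen, south.gen, stage.gen, trace.gen.

Initial pass — values computed on the first demand:
  stage.gen = min2(0, 7) = 0
  cache.gen = mul(0, 0) = 0
  amber.gen = mul(0, 0) = 0
  patch.gen = min2(0, 7) = 0
  utils.gen = neg(7) = -7
  gamma.gen = sub(0, -7) = 7
  south.gen = sub(0, 7) = -7
  trace.gen = sub(-7, 7) = -14

Second demand — change propagation:
  stage.gen: re-runs because export.txt 0->-2; new result -2.
  cache.gen: re-runs because stage.gen 0->-2; stage.gen 0->-2; new result 4.
  amber.gen: re-runs because stage.gen 0->-2; cache.gen 0->4; new result -8.
  gamma.gen: re-runs because cache.gen 0->4; new result 11.
  patch.gen: re-runs because amber.gen 0->-8; new result -8.
  south.gen: re-runs because patch.gen 0->-8; gamma.gen 7->11; new result -19.
  trace.gen: re-runs because south.gen -7->-19; new result -26.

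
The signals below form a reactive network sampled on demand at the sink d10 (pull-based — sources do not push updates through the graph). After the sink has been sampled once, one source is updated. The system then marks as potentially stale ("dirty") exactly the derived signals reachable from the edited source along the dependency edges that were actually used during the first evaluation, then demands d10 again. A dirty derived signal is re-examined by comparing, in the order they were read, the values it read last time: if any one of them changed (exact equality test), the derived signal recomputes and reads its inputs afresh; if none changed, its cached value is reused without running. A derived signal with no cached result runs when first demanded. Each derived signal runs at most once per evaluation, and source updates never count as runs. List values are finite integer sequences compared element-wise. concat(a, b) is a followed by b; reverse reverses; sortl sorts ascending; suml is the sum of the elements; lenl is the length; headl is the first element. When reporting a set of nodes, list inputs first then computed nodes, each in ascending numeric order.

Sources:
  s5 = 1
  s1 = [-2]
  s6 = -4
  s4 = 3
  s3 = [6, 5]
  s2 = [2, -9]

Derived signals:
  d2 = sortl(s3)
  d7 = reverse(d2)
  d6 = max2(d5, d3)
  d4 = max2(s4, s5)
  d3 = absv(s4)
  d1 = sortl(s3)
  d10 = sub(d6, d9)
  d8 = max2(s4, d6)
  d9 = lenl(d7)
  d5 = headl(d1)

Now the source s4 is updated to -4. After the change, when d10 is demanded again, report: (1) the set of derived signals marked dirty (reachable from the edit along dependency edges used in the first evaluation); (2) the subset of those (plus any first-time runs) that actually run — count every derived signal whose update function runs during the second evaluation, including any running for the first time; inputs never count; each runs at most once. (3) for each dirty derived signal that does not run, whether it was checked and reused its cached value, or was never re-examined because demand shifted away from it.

Dirty set: d3, d6, d10.
Run set: d3, d6 (2 run).
Re-examined without running (cache reused): d10.
The important point: d6 recomputes to an identical value, and the output ends up unchanged.

Initial pass — values computed on the first demand:
  d1 = sortl([6, 5]) = [5, 6]
  d2 = sortl([6, 5]) = [5, 6]
  d3 = absv(3) = 3
  d5 = headl([5, 6]) = 5
  d6 = max2(5, 3) = 5
  d7 = reverse([5, 6]) = [6, 5]
  d9 = lenl([6, 5]) = 2
  d10 = sub(5, 2) = 3

Second demand — change propagation:
  d3: re-runs because s4 3->-4; new result 4.
  d6: re-runs because d3 3->4; new result 5 (unchanged).
  d10: re-examined; everything it read last time is the same (d6 unchanged, d9 unchanged) — cache 3 kept, no run.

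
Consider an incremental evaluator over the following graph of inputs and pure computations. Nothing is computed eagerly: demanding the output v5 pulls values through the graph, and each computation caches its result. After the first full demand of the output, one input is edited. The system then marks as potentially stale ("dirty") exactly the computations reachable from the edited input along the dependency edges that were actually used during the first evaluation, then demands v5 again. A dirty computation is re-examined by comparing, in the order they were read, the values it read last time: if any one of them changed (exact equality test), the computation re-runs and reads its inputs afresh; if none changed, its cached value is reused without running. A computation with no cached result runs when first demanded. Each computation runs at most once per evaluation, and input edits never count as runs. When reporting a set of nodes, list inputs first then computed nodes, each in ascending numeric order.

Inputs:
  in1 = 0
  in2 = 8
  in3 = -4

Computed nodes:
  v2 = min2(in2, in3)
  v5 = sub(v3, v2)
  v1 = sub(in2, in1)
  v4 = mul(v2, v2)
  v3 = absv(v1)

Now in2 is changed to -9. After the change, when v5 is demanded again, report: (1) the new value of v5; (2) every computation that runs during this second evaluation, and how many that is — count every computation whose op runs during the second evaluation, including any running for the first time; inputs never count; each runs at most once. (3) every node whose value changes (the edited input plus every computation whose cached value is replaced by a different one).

v5 now evaluates to 18.
Run set: v1, v2, v3, v5 (4 run).
Changed values: in2, v1, v2, v3, v5.

Initial pass — values computed on the first demand:
  v1 = sub(8, 0) = 8
  v2 = min2(8, -4) = -4
  v3 = absv(8) = 8
  v5 = sub(8, -4) = 12

Second demand — change propagation:
  v1: re-runs because in2 8->-9; new result -9.
  v2: re-runs because in2 8->-9; new result -9.
  v3: re-runs because v1 8->-9; new result 9.
  v5: re-runs because v3 8->9; v2 -4->-9; new result 18.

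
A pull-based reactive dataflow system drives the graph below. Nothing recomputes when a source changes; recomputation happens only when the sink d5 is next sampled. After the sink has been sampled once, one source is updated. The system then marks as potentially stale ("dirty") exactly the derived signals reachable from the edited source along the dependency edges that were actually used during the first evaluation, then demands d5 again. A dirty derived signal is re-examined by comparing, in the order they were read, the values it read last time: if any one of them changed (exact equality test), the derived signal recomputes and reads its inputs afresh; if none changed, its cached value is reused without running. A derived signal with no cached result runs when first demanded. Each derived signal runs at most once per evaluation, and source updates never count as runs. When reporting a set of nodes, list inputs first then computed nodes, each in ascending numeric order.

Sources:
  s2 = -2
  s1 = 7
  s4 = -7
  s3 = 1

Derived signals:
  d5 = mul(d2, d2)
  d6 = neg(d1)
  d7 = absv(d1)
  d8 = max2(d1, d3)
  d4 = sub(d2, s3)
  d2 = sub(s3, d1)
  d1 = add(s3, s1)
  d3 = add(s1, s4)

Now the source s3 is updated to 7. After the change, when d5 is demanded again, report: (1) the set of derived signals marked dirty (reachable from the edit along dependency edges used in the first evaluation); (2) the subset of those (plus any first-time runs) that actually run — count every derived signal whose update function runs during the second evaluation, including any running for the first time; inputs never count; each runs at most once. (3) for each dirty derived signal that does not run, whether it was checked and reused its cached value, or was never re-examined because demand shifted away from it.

Marked dirty: d1, d2, d5.
Derived signals that run: d1, d2 — 2 in total.
Checked but reused from cache: d5.
Key observation: the change is absorbed at d2 — it re-runs but produces the same value, and the output's value is unchanged.

First evaluation (everything demanded from the output):
  d1 = add(1, 7) = 8
  d2 = sub(1, 8) = -7
  d5 = mul(-7, -7) = 49

Propagation after the edit:
  d1: runs — s3 1->7; result 14.
  d2: runs — s3 1->7; d1 8->14; result -7 (same value as before).
  d5: checked — values it read are unchanged (d2 unchanged, d2 unchanged); reused cached 49 without running.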